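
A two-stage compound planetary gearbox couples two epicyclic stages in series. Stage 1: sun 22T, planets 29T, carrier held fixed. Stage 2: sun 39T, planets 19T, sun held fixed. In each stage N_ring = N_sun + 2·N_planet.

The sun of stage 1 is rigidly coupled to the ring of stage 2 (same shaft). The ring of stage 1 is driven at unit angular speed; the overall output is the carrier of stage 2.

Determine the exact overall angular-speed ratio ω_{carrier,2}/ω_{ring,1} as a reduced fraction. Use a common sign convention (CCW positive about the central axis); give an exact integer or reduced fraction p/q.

-70/29

Stage 1: N_ring = 22 + 2·29 = 80
Stage 1: 22(ω_s−ω_c) = −80(ω_r−ω_c),  ω_c=0, ω_r=1
Stage 1: ω_s = 0 − (80/22)(1−0) = -40/11
  ⇒ ω_s¹/ω_r¹ = -40/11
Stage 2: N_ring = 39 + 2·19 = 77
Stage 2: 39(ω_s−ω_c) = −77(ω_r−ω_c),  ω_s=0, ω_r=1
Stage 2: 39(0−ω_c) = −77(1−ω_c)  ⇒  116ω_c = 77  ⇒  ω_c = 77/116
  ⇒ ω_c²/ω_r² = 77/116
Coupling ω_r² = ω_s¹ ⇒ overall = -40/11 × 77/116 = -70/29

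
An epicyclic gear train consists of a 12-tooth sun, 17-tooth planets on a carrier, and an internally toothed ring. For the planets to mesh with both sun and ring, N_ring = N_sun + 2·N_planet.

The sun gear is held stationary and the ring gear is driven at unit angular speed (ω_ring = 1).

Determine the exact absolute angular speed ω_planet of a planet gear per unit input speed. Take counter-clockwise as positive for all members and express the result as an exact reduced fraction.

23/17

N_ring = 12 + 2·17 = 46
12(ω_s−ω_c) = −46(ω_r−ω_c),  ω_s=0, ω_r=1
12(0−ω_c) = −46(1−ω_c)  ⇒  58ω_c = 46  ⇒  ω_c = 23/29
sun–planet: 12·(0−23/29) = −17·(ω_p−ω_c)  ⇒  ω_p−ω_c = −(12/17)·(-23/29) = 276/493
ω_p = 23/29 + 276/493 = 23/17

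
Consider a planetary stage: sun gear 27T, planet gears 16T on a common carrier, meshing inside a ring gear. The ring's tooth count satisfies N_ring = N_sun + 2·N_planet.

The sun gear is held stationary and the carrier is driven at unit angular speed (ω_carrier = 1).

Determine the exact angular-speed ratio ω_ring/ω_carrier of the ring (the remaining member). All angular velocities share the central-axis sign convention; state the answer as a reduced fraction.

86/59

N_ring = 27 + 2·16 = 59
27(ω_s−ω_c) = −59(ω_r−ω_c),  ω_s=0, ω_c=1
ω_r = 1 − (27/59)(0−1) = 86/59
ω_r/ω_c = 86/59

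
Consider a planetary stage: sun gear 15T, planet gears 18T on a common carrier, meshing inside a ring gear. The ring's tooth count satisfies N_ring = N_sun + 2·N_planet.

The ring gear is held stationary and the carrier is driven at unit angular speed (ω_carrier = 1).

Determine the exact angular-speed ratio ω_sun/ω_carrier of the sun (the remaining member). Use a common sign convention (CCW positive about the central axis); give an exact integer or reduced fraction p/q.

22/5

N_ring = 15 + 2·18 = 51
15(ω_s−ω_c) = −51(ω_r−ω_c),  ω_r=0, ω_c=1
ω_s = 1 − (51/15)(0−1) = 22/5
ω_s/ω_c = 22/5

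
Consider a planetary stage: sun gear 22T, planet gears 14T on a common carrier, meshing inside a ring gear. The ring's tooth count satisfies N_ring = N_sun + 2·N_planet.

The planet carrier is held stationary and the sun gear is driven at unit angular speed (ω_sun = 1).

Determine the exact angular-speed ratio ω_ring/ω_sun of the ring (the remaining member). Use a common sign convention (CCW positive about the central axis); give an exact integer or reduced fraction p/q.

-11/25

N_ring = 22 + 2·14 = 50
22(ω_s−ω_c) = −50(ω_r−ω_c),  ω_c=0, ω_s=1
ω_r = 0 − (22/50)(1−0) = -11/25
ω_r/ω_s = -11/25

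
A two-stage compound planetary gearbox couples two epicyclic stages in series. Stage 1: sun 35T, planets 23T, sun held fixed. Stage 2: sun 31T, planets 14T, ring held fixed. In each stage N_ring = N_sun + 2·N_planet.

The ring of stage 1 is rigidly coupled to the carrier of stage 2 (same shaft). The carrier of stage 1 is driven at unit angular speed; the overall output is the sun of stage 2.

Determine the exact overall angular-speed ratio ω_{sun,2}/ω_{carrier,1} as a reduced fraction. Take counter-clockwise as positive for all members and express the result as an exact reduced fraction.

1160/279

Stage 1: N_ring = 35 + 2·23 = 81
Stage 1: 35(ω_s−ω_c) = −81(ω_r−ω_c),  ω_s=0, ω_c=1
Stage 1: ω_r = 1 − (35/81)(0−1) = 116/81
  ⇒ ω_r¹/ω_c¹ = 116/81
Stage 2: N_ring = 31 + 2·14 = 59
Stage 2: 31(ω_s−ω_c) = −59(ω_r−ω_c),  ω_r=0, ω_c=1
Stage 2: ω_s = 1 − (59/31)(0−1) = 90/31
  ⇒ ω_s²/ω_c² = 90/31
Coupling ω_c² = ω_r¹ ⇒ overall = 116/81 × 90/31 = 1160/279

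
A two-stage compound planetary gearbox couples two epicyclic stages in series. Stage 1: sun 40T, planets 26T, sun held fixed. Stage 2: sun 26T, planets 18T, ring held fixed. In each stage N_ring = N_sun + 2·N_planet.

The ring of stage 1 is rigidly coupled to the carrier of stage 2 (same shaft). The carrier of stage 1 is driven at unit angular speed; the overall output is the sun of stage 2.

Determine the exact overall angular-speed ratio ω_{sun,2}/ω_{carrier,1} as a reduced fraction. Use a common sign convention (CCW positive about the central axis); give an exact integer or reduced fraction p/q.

1452/299

Stage 1: N_ring = 40 + 2·26 = 92
Stage 1: 40(ω_s−ω_c) = −92(ω_r−ω_c),  ω_s=0, ω_c=1
Stage 1: ω_r = 1 − (40/92)(0−1) = 33/23
  ⇒ ω_r¹/ω_c¹ = 33/23
Stage 2: N_ring = 26 + 2·18 = 62
Stage 2: 26(ω_s−ω_c) = −62(ω_r−ω_c),  ω_r=0, ω_c=1
Stage 2: ω_s = 1 − (62/26)(0−1) = 44/13
  ⇒ ω_s²/ω_c² = 44/13
Coupling ω_c² = ω_r¹ ⇒ overall = 33/23 × 44/13 = 1452/299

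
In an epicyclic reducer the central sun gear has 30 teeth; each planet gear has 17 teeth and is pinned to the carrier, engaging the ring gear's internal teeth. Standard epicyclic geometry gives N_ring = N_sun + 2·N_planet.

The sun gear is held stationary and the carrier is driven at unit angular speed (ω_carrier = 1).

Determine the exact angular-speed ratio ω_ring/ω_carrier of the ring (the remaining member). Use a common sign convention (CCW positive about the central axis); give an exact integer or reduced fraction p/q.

47/32

N_ring = 30 + 2·17 = 64
30(ω_s−ω_c) = −64(ω_r−ω_c),  ω_s=0, ω_c=1
ω_r = 1 − (30/64)(0−1) = 47/32
ω_r/ω_c = 47/32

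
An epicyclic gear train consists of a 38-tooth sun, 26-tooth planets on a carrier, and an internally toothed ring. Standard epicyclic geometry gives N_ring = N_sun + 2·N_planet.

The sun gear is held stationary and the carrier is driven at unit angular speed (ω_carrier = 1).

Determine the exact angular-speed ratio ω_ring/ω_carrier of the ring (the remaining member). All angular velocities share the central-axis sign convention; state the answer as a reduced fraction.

N_ring = 38 + 2·26 = 90
38(ω_s−ω_c) = −90(ω_r−ω_c),  ω_s=0, ω_c=1
ω_r = 1 − (38/90)(0−1) = 64/45
ω_r/ω_c = 64/45

64/45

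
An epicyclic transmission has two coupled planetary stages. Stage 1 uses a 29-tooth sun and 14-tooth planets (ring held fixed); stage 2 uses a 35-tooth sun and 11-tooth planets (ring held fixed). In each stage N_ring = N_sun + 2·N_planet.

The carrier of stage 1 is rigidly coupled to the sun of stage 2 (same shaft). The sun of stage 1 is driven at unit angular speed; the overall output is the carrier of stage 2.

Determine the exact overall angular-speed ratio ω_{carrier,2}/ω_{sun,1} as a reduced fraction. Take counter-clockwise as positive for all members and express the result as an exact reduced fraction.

Stage 1: N_ring = 29 + 2·14 = 57
Stage 1: 29(ω_s−ω_c) = −57(ω_r−ω_c),  ω_r=0, ω_s=1
Stage 1: 29(1−ω_c) = −57(0−ω_c)  ⇒  86ω_c = 29  ⇒  ω_c = 29/86
  ⇒ ω_c¹/ω_s¹ = 29/86
Stage 2: N_ring = 35 + 2·11 = 57
Stage 2: 35(ω_s−ω_c) = −57(ω_r−ω_c),  ω_r=0, ω_s=1
Stage 2: 35(1−ω_c) = −57(0−ω_c)  ⇒  92ω_c = 35  ⇒  ω_c = 35/92
  ⇒ ω_c²/ω_s² = 35/92
Coupling ω_s² = ω_c¹ ⇒ overall = 29/86 × 35/92 = 1015/7912

1015/7912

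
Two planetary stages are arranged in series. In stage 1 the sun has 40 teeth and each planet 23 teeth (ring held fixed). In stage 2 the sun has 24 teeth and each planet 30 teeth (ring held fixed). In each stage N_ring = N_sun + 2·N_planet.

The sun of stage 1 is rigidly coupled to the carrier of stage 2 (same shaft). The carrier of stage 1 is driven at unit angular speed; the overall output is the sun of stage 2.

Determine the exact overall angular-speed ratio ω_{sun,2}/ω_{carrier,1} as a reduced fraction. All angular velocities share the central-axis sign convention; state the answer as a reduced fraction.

Stage 1: N_ring = 40 + 2·23 = 86
Stage 1: 40(ω_s−ω_c) = −86(ω_r−ω_c),  ω_r=0, ω_c=1
Stage 1: ω_s = 1 − (86/40)(0−1) = 63/20
  ⇒ ω_s¹/ω_c¹ = 63/20
Stage 2: N_ring = 24 + 2·30 = 84
Stage 2: 24(ω_s−ω_c) = −84(ω_r−ω_c),  ω_r=0, ω_c=1
Stage 2: ω_s = 1 − (84/24)(0−1) = 9/2
  ⇒ ω_s²/ω_c² = 9/2
Coupling ω_c² = ω_s¹ ⇒ overall = 63/20 × 9/2 = 567/40

567/40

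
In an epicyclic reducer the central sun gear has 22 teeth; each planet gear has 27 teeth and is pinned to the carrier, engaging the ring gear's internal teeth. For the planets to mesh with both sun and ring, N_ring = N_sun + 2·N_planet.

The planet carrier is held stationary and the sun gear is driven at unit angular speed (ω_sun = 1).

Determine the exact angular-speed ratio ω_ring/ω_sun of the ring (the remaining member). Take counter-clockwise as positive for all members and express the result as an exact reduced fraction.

-11/38

N_ring = 22 + 2·27 = 76
22(ω_s−ω_c) = −76(ω_r−ω_c),  ω_c=0, ω_s=1
ω_r = 0 − (22/76)(1−0) = -11/38
ω_r/ω_s = -11/38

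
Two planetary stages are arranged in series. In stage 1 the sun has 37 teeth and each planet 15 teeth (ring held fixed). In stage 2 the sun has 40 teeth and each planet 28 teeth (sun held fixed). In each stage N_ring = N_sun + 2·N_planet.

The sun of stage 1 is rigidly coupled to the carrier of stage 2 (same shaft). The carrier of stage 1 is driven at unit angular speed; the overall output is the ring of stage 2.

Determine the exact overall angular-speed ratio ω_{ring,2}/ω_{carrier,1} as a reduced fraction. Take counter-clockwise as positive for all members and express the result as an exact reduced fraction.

442/111

Stage 1: N_ring = 37 + 2·15 = 67
Stage 1: 37(ω_s−ω_c) = −67(ω_r−ω_c),  ω_r=0, ω_c=1
Stage 1: ω_s = 1 − (67/37)(0−1) = 104/37
  ⇒ ω_s¹/ω_c¹ = 104/37
Stage 2: N_ring = 40 + 2·28 = 96
Stage 2: 40(ω_s−ω_c) = −96(ω_r−ω_c),  ω_s=0, ω_c=1
Stage 2: ω_r = 1 − (40/96)(0−1) = 17/12
  ⇒ ω_r²/ω_c² = 17/12
Coupling ω_c² = ω_s¹ ⇒ overall = 104/37 × 17/12 = 442/111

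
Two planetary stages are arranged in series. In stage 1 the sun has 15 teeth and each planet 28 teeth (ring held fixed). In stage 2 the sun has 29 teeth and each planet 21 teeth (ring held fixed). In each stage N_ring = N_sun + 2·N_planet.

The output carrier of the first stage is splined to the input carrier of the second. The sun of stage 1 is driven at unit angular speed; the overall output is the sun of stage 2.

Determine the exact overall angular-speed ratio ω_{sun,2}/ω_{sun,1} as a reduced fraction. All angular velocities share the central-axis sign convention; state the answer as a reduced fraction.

Stage 1: N_ring = 15 + 2·28 = 71
Stage 1: 15(ω_s−ω_c) = −71(ω_r−ω_c),  ω_r=0, ω_s=1
Stage 1: 15(1−ω_c) = −71(0−ω_c)  ⇒  86ω_c = 15  ⇒  ω_c = 15/86
  ⇒ ω_c¹/ω_s¹ = 15/86
Stage 2: N_ring = 29 + 2·21 = 71
Stage 2: 29(ω_s−ω_c) = −71(ω_r−ω_c),  ω_r=0, ω_c=1
Stage 2: ω_s = 1 − (71/29)(0−1) = 100/29
  ⇒ ω_s²/ω_c² = 100/29
Coupling ω_c² = ω_c¹ ⇒ overall = 15/86 × 100/29 = 750/1247

750/1247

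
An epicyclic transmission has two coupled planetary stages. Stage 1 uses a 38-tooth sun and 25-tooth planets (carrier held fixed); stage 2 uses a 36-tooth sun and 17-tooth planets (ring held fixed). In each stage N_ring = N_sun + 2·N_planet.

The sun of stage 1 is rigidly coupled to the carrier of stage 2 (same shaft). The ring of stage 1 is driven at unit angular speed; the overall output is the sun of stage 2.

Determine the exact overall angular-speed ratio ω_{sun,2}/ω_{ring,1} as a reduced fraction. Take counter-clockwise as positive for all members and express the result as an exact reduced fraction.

Stage 1: N_ring = 38 + 2·25 = 88
Stage 1: 38(ω_s−ω_c) = −88(ω_r−ω_c),  ω_c=0, ω_r=1
Stage 1: ω_s = 0 − (88/38)(1−0) = -44/19
  ⇒ ω_s¹/ω_r¹ = -44/19
Stage 2: N_ring = 36 + 2·17 = 70
Stage 2: 36(ω_s−ω_c) = −70(ω_r−ω_c),  ω_r=0, ω_c=1
Stage 2: ω_s = 1 − (70/36)(0−1) = 53/18
  ⇒ ω_s²/ω_c² = 53/18
Coupling ω_c² = ω_s¹ ⇒ overall = -44/19 × 53/18 = -1166/171

-1166/171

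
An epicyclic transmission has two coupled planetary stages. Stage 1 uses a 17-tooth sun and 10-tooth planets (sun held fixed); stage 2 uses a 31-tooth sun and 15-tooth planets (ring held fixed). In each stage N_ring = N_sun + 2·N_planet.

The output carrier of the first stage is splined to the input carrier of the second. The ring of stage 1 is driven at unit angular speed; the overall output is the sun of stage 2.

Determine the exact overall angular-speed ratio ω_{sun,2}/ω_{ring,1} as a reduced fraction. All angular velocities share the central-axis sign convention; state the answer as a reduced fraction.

1702/837

Stage 1: N_ring = 17 + 2·10 = 37
Stage 1: 17(ω_s−ω_c) = −37(ω_r−ω_c),  ω_s=0, ω_r=1
Stage 1: 17(0−ω_c) = −37(1−ω_c)  ⇒  54ω_c = 37  ⇒  ω_c = 37/54
  ⇒ ω_c¹/ω_r¹ = 37/54
Stage 2: N_ring = 31 + 2·15 = 61
Stage 2: 31(ω_s−ω_c) = −61(ω_r−ω_c),  ω_r=0, ω_c=1
Stage 2: ω_s = 1 − (61/31)(0−1) = 92/31
  ⇒ ω_s²/ω_c² = 92/31
Coupling ω_c² = ω_c¹ ⇒ overall = 37/54 × 92/31 = 1702/837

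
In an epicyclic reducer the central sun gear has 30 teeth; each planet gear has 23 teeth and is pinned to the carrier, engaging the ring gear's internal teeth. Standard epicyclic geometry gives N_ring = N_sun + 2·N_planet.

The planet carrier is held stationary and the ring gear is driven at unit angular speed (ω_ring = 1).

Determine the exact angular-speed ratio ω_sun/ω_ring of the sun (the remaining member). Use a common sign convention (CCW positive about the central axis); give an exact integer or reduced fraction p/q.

-38/15

N_ring = 30 + 2·23 = 76
30(ω_s−ω_c) = −76(ω_r−ω_c),  ω_c=0, ω_r=1
ω_s = 0 − (76/30)(1−0) = -38/15
ω_s/ω_r = -38/15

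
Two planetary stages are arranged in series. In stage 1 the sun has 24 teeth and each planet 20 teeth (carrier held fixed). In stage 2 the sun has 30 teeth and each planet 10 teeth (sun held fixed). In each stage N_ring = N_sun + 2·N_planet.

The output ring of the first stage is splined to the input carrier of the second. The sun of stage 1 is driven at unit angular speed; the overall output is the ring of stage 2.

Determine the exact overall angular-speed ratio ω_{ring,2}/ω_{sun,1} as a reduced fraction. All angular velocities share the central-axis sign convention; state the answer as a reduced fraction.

-3/5

Stage 1: N_ring = 24 + 2·20 = 64
Stage 1: 24(ω_s−ω_c) = −64(ω_r−ω_c),  ω_c=0, ω_s=1
Stage 1: ω_r = 0 − (24/64)(1−0) = -3/8
  ⇒ ω_r¹/ω_s¹ = -3/8
Stage 2: N_ring = 30 + 2·10 = 50
Stage 2: 30(ω_s−ω_c) = −50(ω_r−ω_c),  ω_s=0, ω_c=1
Stage 2: ω_r = 1 − (30/50)(0−1) = 8/5
  ⇒ ω_r²/ω_c² = 8/5
Coupling ω_c² = ω_r¹ ⇒ overall = -3/8 × 8/5 = -3/5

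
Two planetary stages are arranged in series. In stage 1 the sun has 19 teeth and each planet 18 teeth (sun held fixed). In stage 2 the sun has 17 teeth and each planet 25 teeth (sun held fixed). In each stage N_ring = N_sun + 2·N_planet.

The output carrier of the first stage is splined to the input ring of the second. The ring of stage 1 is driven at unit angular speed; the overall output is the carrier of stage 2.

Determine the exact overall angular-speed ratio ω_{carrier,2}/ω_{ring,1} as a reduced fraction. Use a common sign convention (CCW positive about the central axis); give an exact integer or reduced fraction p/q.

3685/6216

Stage 1: N_ring = 19 + 2·18 = 55
Stage 1: 19(ω_s−ω_c) = −55(ω_r−ω_c),  ω_s=0, ω_r=1
Stage 1: 19(0−ω_c) = −55(1−ω_c)  ⇒  74ω_c = 55  ⇒  ω_c = 55/74
  ⇒ ω_c¹/ω_r¹ = 55/74
Stage 2: N_ring = 17 + 2·25 = 67
Stage 2: 17(ω_s−ω_c) = −67(ω_r−ω_c),  ω_s=0, ω_r=1
Stage 2: 17(0−ω_c) = −67(1−ω_c)  ⇒  84ω_c = 67  ⇒  ω_c = 67/84
  ⇒ ω_c²/ω_r² = 67/84
Coupling ω_r² = ω_c¹ ⇒ overall = 55/74 × 67/84 = 3685/6216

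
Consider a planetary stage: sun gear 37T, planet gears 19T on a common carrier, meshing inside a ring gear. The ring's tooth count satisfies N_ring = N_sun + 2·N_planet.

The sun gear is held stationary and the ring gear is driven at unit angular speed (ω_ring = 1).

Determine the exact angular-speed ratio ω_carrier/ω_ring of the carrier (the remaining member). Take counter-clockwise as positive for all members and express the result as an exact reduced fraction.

N_ring = 37 + 2·19 = 75
37(ω_s−ω_c) = −75(ω_r−ω_c),  ω_s=0, ω_r=1
37(0−ω_c) = −75(1−ω_c)  ⇒  112ω_c = 75  ⇒  ω_c = 75/112
ω_c/ω_r = 75/112

75/112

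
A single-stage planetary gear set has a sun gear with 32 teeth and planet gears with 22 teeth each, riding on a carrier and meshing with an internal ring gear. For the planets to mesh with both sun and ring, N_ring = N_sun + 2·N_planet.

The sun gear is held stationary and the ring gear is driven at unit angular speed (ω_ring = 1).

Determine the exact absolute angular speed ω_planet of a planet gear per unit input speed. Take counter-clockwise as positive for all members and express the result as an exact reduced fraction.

N_ring = 32 + 2·22 = 76
32(ω_s−ω_c) = −76(ω_r−ω_c),  ω_s=0, ω_r=1
32(0−ω_c) = −76(1−ω_c)  ⇒  108ω_c = 76  ⇒  ω_c = 19/27
sun–planet: 32·(0−19/27) = −22·(ω_p−ω_c)  ⇒  ω_p−ω_c = −(32/22)·(-19/27) = 304/297
ω_p = 19/27 + 304/297 = 19/11

19/11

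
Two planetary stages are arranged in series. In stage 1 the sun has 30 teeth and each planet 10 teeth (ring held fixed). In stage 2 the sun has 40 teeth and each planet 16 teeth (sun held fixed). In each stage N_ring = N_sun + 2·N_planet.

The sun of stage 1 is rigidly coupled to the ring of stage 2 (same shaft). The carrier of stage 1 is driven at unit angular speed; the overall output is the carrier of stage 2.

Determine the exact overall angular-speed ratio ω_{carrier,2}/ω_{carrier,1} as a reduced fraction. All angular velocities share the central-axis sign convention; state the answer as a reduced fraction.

Stage 1: N_ring = 30 + 2·10 = 50
Stage 1: 30(ω_s−ω_c) = −50(ω_r−ω_c),  ω_r=0, ω_c=1
Stage 1: ω_s = 1 − (50/30)(0−1) = 8/3
  ⇒ ω_s¹/ω_c¹ = 8/3
Stage 2: N_ring = 40 + 2·16 = 72
Stage 2: 40(ω_s−ω_c) = −72(ω_r−ω_c),  ω_s=0, ω_r=1
Stage 2: 40(0−ω_c) = −72(1−ω_c)  ⇒  112ω_c = 72  ⇒  ω_c = 9/14
  ⇒ ω_c²/ω_r² = 9/14
Coupling ω_r² = ω_s¹ ⇒ overall = 8/3 × 9/14 = 12/7

12/7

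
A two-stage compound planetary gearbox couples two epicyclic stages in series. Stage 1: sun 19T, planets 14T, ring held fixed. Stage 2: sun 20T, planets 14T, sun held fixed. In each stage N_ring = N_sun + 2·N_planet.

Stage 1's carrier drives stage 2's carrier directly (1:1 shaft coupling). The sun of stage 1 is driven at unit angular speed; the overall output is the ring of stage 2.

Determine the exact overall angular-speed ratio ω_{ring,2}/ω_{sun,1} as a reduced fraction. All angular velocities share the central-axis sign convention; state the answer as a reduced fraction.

Stage 1: N_ring = 19 + 2·14 = 47
Stage 1: 19(ω_s−ω_c) = −47(ω_r−ω_c),  ω_r=0, ω_s=1
Stage 1: 19(1−ω_c) = −47(0−ω_c)  ⇒  66ω_c = 19  ⇒  ω_c = 19/66
  ⇒ ω_c¹/ω_s¹ = 19/66
Stage 2: N_ring = 20 + 2·14 = 48
Stage 2: 20(ω_s−ω_c) = −48(ω_r−ω_c),  ω_s=0, ω_c=1
Stage 2: ω_r = 1 − (20/48)(0−1) = 17/12
  ⇒ ω_r²/ω_c² = 17/12
Coupling ω_c² = ω_c¹ ⇒ overall = 19/66 × 17/12 = 323/792

323/792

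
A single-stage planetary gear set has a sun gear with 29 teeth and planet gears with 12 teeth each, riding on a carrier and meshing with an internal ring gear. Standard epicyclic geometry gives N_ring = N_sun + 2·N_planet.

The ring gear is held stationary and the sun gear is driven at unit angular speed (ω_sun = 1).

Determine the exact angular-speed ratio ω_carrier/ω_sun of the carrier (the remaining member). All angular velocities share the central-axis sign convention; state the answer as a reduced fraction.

N_ring = 29 + 2·12 = 53
29(ω_s−ω_c) = −53(ω_r−ω_c),  ω_r=0, ω_s=1
29(1−ω_c) = −53(0−ω_c)  ⇒  82ω_c = 29  ⇒  ω_c = 29/82
ω_c/ω_s = 29/82

29/82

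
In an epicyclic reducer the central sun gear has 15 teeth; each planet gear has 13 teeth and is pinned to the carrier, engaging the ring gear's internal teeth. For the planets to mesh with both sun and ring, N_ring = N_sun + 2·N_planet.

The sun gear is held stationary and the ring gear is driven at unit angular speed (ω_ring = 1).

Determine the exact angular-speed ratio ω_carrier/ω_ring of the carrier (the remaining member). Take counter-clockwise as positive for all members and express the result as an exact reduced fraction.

41/56

N_ring = 15 + 2·13 = 41
15(ω_s−ω_c) = −41(ω_r−ω_c),  ω_s=0, ω_r=1
15(0−ω_c) = −41(1−ω_c)  ⇒  56ω_c = 41  ⇒  ω_c = 41/56
ω_c/ω_r = 41/56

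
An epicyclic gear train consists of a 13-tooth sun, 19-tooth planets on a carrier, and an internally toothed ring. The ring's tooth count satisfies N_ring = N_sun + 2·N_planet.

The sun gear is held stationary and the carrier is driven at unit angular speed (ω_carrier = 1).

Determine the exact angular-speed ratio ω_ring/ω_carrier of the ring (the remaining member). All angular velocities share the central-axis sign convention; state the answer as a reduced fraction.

64/51

N_ring = 13 + 2·19 = 51
13(ω_s−ω_c) = −51(ω_r−ω_c),  ω_s=0, ω_c=1
ω_r = 1 − (13/51)(0−1) = 64/51
ω_r/ω_c = 64/51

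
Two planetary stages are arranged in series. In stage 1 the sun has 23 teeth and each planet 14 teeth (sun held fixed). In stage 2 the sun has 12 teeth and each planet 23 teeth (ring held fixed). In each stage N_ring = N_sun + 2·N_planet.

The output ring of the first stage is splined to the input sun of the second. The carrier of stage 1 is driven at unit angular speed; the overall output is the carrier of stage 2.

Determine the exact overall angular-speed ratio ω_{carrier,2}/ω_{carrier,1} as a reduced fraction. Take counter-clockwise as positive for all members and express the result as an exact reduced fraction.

Stage 1: N_ring = 23 + 2·14 = 51
Stage 1: 23(ω_s−ω_c) = −51(ω_r−ω_c),  ω_s=0, ω_c=1
Stage 1: ω_r = 1 − (23/51)(0−1) = 74/51
  ⇒ ω_r¹/ω_c¹ = 74/51
Stage 2: N_ring = 12 + 2·23 = 58
Stage 2: 12(ω_s−ω_c) = −58(ω_r−ω_c),  ω_r=0, ω_s=1
Stage 2: 12(1−ω_c) = −58(0−ω_c)  ⇒  70ω_c = 12  ⇒  ω_c = 6/35
  ⇒ ω_c²/ω_s² = 6/35
Coupling ω_s² = ω_r¹ ⇒ overall = 74/51 × 6/35 = 148/595

148/595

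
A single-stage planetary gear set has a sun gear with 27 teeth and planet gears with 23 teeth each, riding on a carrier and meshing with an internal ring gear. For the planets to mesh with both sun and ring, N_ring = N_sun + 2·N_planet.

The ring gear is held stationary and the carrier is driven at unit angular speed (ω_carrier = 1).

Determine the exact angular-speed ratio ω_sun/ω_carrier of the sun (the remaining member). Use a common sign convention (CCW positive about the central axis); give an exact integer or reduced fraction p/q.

N_ring = 27 + 2·23 = 73
27(ω_s−ω_c) = −73(ω_r−ω_c),  ω_r=0, ω_c=1
ω_s = 1 − (73/27)(0−1) = 100/27
ω_s/ω_c = 100/27

100/27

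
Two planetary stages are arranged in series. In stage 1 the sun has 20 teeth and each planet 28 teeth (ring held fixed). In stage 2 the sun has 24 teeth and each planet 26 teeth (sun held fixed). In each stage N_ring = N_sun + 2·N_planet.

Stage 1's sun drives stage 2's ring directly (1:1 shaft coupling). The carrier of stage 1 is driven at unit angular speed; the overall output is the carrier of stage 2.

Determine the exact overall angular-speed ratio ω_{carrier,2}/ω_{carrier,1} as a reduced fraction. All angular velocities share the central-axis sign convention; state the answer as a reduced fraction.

456/125

Stage 1: N_ring = 20 + 2·28 = 76
Stage 1: 20(ω_s−ω_c) = −76(ω_r−ω_c),  ω_r=0, ω_c=1
Stage 1: ω_s = 1 − (76/20)(0−1) = 24/5
  ⇒ ω_s¹/ω_c¹ = 24/5
Stage 2: N_ring = 24 + 2·26 = 76
Stage 2: 24(ω_s−ω_c) = −76(ω_r−ω_c),  ω_s=0, ω_r=1
Stage 2: 24(0−ω_c) = −76(1−ω_c)  ⇒  100ω_c = 76  ⇒  ω_c = 19/25
  ⇒ ω_c²/ω_r² = 19/25
Coupling ω_r² = ω_s¹ ⇒ overall = 24/5 × 19/25 = 456/125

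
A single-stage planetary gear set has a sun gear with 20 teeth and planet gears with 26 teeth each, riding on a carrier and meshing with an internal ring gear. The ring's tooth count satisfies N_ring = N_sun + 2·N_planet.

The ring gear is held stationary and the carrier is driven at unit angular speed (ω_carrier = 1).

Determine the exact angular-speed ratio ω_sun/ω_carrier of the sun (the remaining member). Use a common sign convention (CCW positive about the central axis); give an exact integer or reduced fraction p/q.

N_ring = 20 + 2·26 = 72
20(ω_s−ω_c) = −72(ω_r−ω_c),  ω_r=0, ω_c=1
ω_s = 1 − (72/20)(0−1) = 23/5
ω_s/ω_c = 23/5

23/5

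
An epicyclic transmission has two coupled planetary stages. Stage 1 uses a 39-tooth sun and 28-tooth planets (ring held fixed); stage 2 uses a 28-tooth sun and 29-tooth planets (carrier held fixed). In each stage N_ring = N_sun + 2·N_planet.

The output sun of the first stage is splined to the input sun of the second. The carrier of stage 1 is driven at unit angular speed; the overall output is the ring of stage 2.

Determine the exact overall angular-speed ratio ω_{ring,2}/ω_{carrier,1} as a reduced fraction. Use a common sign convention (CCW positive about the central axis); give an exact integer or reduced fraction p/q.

-1876/1677

Stage 1: N_ring = 39 + 2·28 = 95
Stage 1: 39(ω_s−ω_c) = −95(ω_r−ω_c),  ω_r=0, ω_c=1
Stage 1: ω_s = 1 − (95/39)(0−1) = 134/39
  ⇒ ω_s¹/ω_c¹ = 134/39
Stage 2: N_ring = 28 + 2·29 = 86
Stage 2: 28(ω_s−ω_c) = −86(ω_r−ω_c),  ω_c=0, ω_s=1
Stage 2: ω_r = 0 − (28/86)(1−0) = -14/43
  ⇒ ω_r²/ω_s² = -14/43
Coupling ω_s² = ω_s¹ ⇒ overall = 134/39 × -14/43 = -1876/1677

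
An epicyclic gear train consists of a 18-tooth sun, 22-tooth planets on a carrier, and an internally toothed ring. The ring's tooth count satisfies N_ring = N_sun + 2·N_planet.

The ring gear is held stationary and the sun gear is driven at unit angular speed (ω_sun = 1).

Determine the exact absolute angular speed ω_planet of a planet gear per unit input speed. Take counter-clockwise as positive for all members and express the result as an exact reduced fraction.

N_ring = 18 + 2·22 = 62
18(ω_s−ω_c) = −62(ω_r−ω_c),  ω_r=0, ω_s=1
18(1−ω_c) = −62(0−ω_c)  ⇒  80ω_c = 18  ⇒  ω_c = 9/40
sun–planet: 18·(1−9/40) = −22·(ω_p−ω_c)  ⇒  ω_p−ω_c = −(18/22)·(31/40) = -279/440
ω_p = 9/40 − 279/440 = -9/22

-9/22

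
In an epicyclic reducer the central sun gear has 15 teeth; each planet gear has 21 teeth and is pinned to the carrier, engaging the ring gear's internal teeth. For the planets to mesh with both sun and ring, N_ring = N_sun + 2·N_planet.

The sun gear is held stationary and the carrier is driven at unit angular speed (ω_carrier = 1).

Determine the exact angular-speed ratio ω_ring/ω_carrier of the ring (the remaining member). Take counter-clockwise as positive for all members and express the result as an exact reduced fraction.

24/19

N_ring = 15 + 2·21 = 57
15(ω_s−ω_c) = −57(ω_r−ω_c),  ω_s=0, ω_c=1
ω_r = 1 − (15/57)(0−1) = 24/19
ω_r/ω_c = 24/19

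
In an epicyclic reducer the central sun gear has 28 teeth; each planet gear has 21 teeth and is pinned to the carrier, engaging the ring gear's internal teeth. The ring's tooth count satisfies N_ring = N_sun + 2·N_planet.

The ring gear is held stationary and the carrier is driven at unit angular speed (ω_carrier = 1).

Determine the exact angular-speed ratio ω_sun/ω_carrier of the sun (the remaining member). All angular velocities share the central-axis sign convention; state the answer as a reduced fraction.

7/2

N_ring = 28 + 2·21 = 70
28(ω_s−ω_c) = −70(ω_r−ω_c),  ω_r=0, ω_c=1
ω_s = 1 − (70/28)(0−1) = 7/2
ω_s/ω_c = 7/2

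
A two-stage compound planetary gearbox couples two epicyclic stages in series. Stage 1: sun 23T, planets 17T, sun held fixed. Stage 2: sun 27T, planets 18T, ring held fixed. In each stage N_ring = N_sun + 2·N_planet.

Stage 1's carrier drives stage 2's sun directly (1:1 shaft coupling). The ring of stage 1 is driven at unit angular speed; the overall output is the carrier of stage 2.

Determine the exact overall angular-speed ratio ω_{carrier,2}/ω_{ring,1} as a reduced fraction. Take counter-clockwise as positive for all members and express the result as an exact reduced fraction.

Stage 1: N_ring = 23 + 2·17 = 57
Stage 1: 23(ω_s−ω_c) = −57(ω_r−ω_c),  ω_s=0, ω_r=1
Stage 1: 23(0−ω_c) = −57(1−ω_c)  ⇒  80ω_c = 57  ⇒  ω_c = 57/80
  ⇒ ω_c¹/ω_r¹ = 57/80
Stage 2: N_ring = 27 + 2·18 = 63
Stage 2: 27(ω_s−ω_c) = −63(ω_r−ω_c),  ω_r=0, ω_s=1
Stage 2: 27(1−ω_c) = −63(0−ω_c)  ⇒  90ω_c = 27  ⇒  ω_c = 3/10
  ⇒ ω_c²/ω_s² = 3/10
Coupling ω_s² = ω_c¹ ⇒ overall = 57/80 × 3/10 = 171/800

171/800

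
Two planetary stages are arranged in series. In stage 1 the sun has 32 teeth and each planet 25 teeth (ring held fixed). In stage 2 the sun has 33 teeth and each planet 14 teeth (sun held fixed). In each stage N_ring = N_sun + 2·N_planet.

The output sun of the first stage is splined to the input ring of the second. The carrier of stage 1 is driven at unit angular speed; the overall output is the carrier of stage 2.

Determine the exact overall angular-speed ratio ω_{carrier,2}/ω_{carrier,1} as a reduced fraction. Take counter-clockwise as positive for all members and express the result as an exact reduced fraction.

3477/1504

Stage 1: N_ring = 32 + 2·25 = 82
Stage 1: 32(ω_s−ω_c) = −82(ω_r−ω_c),  ω_r=0, ω_c=1
Stage 1: ω_s = 1 − (82/32)(0−1) = 57/16
  ⇒ ω_s¹/ω_c¹ = 57/16
Stage 2: N_ring = 33 + 2·14 = 61
Stage 2: 33(ω_s−ω_c) = −61(ω_r−ω_c),  ω_s=0, ω_r=1
Stage 2: 33(0−ω_c) = −61(1−ω_c)  ⇒  94ω_c = 61  ⇒  ω_c = 61/94
  ⇒ ω_c²/ω_r² = 61/94
Coupling ω_r² = ω_s¹ ⇒ overall = 57/16 × 61/94 = 3477/1504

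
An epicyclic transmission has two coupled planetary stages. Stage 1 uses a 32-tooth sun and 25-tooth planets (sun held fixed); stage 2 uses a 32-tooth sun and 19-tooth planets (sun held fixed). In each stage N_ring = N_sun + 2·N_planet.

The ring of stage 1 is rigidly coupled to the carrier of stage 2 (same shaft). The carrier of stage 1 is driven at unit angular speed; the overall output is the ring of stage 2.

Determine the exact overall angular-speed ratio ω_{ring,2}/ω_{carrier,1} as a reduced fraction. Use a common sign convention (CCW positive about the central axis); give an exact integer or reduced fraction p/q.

2907/1435

Stage 1: N_ring = 32 + 2·25 = 82
Stage 1: 32(ω_s−ω_c) = −82(ω_r−ω_c),  ω_s=0, ω_c=1
Stage 1: ω_r = 1 − (32/82)(0−1) = 57/41
  ⇒ ω_r¹/ω_c¹ = 57/41
Stage 2: N_ring = 32 + 2·19 = 70
Stage 2: 32(ω_s−ω_c) = −70(ω_r−ω_c),  ω_s=0, ω_c=1
Stage 2: ω_r = 1 − (32/70)(0−1) = 51/35
  ⇒ ω_r²/ω_c² = 51/35
Coupling ω_c² = ω_r¹ ⇒ overall = 57/41 × 51/35 = 2907/1435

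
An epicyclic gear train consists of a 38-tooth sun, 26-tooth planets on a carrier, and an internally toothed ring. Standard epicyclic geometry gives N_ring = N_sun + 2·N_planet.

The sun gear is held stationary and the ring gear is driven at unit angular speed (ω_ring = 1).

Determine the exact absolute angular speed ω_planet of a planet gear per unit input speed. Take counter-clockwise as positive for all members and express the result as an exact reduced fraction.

45/26

N_ring = 38 + 2·26 = 90
38(ω_s−ω_c) = −90(ω_r−ω_c),  ω_s=0, ω_r=1
38(0−ω_c) = −90(1−ω_c)  ⇒  128ω_c = 90  ⇒  ω_c = 45/64
sun–planet: 38·(0−45/64) = −26·(ω_p−ω_c)  ⇒  ω_p−ω_c = −(38/26)·(-45/64) = 855/832
ω_p = 45/64 + 855/832 = 45/26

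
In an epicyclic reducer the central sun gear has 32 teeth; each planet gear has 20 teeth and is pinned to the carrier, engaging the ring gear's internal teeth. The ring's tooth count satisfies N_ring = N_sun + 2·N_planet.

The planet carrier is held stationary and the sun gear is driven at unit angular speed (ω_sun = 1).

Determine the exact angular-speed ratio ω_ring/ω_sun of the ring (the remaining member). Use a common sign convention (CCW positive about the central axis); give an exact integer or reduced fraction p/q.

-4/9

N_ring = 32 + 2·20 = 72
32(ω_s−ω_c) = −72(ω_r−ω_c),  ω_c=0, ω_s=1
ω_r = 0 − (32/72)(1−0) = -4/9
ω_r/ω_s = -4/9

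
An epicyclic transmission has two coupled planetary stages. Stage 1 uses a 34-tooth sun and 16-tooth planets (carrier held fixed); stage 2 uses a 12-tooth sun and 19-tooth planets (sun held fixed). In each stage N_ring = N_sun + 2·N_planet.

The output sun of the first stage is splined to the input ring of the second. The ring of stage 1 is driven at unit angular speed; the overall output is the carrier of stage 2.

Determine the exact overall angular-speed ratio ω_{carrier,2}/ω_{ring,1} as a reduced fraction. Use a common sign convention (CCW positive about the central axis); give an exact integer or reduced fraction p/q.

Stage 1: N_ring = 34 + 2·16 = 66
Stage 1: 34(ω_s−ω_c) = −66(ω_r−ω_c),  ω_c=0, ω_r=1
Stage 1: ω_s = 0 − (66/34)(1−0) = -33/17
  ⇒ ω_s¹/ω_r¹ = -33/17
Stage 2: N_ring = 12 + 2·19 = 50
Stage 2: 12(ω_s−ω_c) = −50(ω_r−ω_c),  ω_s=0, ω_r=1
Stage 2: 12(0−ω_c) = −50(1−ω_c)  ⇒  62ω_c = 50  ⇒  ω_c = 25/31
  ⇒ ω_c²/ω_r² = 25/31
Coupling ω_r² = ω_s¹ ⇒ overall = -33/17 × 25/31 = -825/527

-825/527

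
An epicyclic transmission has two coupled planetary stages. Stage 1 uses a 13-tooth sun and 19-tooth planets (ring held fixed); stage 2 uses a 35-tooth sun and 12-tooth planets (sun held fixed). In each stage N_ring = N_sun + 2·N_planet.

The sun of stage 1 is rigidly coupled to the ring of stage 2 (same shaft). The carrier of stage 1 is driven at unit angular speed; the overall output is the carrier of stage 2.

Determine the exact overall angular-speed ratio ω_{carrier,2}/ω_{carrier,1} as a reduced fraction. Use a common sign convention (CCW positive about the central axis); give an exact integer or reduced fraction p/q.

Stage 1: N_ring = 13 + 2·19 = 51
Stage 1: 13(ω_s−ω_c) = −51(ω_r−ω_c),  ω_r=0, ω_c=1
Stage 1: ω_s = 1 − (51/13)(0−1) = 64/13
  ⇒ ω_s¹/ω_c¹ = 64/13
Stage 2: N_ring = 35 + 2·12 = 59
Stage 2: 35(ω_s−ω_c) = −59(ω_r−ω_c),  ω_s=0, ω_r=1
Stage 2: 35(0−ω_c) = −59(1−ω_c)  ⇒  94ω_c = 59  ⇒  ω_c = 59/94
  ⇒ ω_c²/ω_r² = 59/94
Coupling ω_r² = ω_s¹ ⇒ overall = 64/13 × 59/94 = 1888/611

1888/611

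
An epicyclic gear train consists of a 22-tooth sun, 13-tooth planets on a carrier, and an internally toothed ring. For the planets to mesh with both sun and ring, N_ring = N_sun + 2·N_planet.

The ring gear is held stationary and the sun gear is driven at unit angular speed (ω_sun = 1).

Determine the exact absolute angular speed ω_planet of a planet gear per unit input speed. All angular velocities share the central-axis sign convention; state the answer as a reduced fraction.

N_ring = 22 + 2·13 = 48
22(ω_s−ω_c) = −48(ω_r−ω_c),  ω_r=0, ω_s=1
22(1−ω_c) = −48(0−ω_c)  ⇒  70ω_c = 22  ⇒  ω_c = 11/35
sun–planet: 22·(1−11/35) = −13·(ω_p−ω_c)  ⇒  ω_p−ω_c = −(22/13)·(24/35) = -528/455
ω_p = 11/35 − 528/455 = -11/13

-11/13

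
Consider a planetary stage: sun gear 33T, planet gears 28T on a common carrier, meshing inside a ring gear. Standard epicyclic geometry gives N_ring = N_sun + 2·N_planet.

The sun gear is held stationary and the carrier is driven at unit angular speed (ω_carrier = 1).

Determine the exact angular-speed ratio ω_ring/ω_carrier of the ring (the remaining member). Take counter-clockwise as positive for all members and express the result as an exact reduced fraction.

N_ring = 33 + 2·28 = 89
33(ω_s−ω_c) = −89(ω_r−ω_c),  ω_s=0, ω_c=1
ω_r = 1 − (33/89)(0−1) = 122/89
ω_r/ω_c = 122/89

122/89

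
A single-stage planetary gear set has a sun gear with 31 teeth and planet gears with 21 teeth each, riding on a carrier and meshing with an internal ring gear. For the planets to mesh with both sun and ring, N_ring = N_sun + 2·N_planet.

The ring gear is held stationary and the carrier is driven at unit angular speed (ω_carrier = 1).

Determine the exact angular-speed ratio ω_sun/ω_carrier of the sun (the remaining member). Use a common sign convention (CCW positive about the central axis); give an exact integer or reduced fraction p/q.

N_ring = 31 + 2·21 = 73
31(ω_s−ω_c) = −73(ω_r−ω_c),  ω_r=0, ω_c=1
ω_s = 1 − (73/31)(0−1) = 104/31
ω_s/ω_c = 104/31

104/31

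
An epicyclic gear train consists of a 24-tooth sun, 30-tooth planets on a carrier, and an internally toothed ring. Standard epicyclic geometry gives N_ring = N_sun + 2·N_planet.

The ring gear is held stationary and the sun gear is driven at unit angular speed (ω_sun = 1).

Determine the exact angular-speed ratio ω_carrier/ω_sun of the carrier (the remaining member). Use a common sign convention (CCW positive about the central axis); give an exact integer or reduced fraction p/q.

2/9

N_ring = 24 + 2·30 = 84
24(ω_s−ω_c) = −84(ω_r−ω_c),  ω_r=0, ω_s=1
24(1−ω_c) = −84(0−ω_c)  ⇒  108ω_c = 24  ⇒  ω_c = 2/9
ω_c/ω_s = 2/9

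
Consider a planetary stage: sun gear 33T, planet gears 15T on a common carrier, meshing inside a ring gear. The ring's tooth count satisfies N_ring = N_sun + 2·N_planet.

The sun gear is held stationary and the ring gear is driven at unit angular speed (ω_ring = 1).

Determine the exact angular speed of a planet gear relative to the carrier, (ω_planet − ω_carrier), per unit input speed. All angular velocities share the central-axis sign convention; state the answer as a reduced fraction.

231/160

N_ring = 33 + 2·15 = 63
33(ω_s−ω_c) = −63(ω_r−ω_c),  ω_s=0, ω_r=1
33(0−ω_c) = −63(1−ω_c)  ⇒  96ω_c = 63  ⇒  ω_c = 21/32
sun–planet: 33·(0−21/32) = −15·(ω_p−ω_c)  ⇒  ω_p−ω_c = −(33/15)·(-21/32) = 231/160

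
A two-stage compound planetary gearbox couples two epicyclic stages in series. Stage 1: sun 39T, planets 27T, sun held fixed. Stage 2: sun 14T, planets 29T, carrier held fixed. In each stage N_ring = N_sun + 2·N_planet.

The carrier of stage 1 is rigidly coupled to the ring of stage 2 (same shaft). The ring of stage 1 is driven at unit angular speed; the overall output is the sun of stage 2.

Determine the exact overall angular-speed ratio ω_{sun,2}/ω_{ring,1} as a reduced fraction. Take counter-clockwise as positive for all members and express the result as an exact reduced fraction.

Stage 1: N_ring = 39 + 2·27 = 93
Stage 1: 39(ω_s−ω_c) = −93(ω_r−ω_c),  ω_s=0, ω_r=1
Stage 1: 39(0−ω_c) = −93(1−ω_c)  ⇒  132ω_c = 93  ⇒  ω_c = 31/44
  ⇒ ω_c¹/ω_r¹ = 31/44
Stage 2: N_ring = 14 + 2·29 = 72
Stage 2: 14(ω_s−ω_c) = −72(ω_r−ω_c),  ω_c=0, ω_r=1
Stage 2: ω_s = 0 − (72/14)(1−0) = -36/7
  ⇒ ω_s²/ω_r² = -36/7
Coupling ω_r² = ω_c¹ ⇒ overall = 31/44 × -36/7 = -279/77

-279/77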